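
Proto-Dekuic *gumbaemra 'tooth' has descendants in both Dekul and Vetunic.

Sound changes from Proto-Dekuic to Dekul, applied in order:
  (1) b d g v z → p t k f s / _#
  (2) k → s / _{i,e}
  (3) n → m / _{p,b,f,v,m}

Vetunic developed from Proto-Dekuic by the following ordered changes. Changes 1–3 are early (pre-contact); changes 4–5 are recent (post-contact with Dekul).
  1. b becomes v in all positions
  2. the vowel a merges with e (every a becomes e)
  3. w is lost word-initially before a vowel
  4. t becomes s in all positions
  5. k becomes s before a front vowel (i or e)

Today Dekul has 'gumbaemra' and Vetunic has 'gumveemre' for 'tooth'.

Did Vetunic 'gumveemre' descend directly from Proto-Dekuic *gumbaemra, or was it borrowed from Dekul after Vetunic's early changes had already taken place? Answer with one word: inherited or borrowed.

If inherited, *gumbaemra would pass through all of Vetunic's changes:
Vetunic: start from *gumbaemra.
  rule 1 (unconditioned shift): gumbaemra → gumvaemra
  rule 2 (vowel merger): gumvaemra → gumveemre
  rule 3: no change — gumveemre
  rule 4: no change — gumveemre
  rule 5: no change — gumveemre
  ⇒ Vetunic gumveemre
If borrowed from Dekul 'gumbaemra' after the early changes, it would undergo only the recent ones:
  rule 4 (unconditioned shift): no change (gumbaemra)
  rule 5 (palatalisation): no change (gumbaemra)
  ⇒ as a loan: gumbaemra
Vetunic 'gumveemre' matches the inherited outcome exactly, so it is an inherited cognate, not a loan.

inherited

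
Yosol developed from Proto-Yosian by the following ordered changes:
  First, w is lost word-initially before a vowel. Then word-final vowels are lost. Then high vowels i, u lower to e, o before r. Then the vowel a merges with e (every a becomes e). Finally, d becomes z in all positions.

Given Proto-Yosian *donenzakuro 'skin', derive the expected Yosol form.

zonenzekor

Yosol: *donenzakuro
  donenzakuro (rule 1 does not apply)
  donenzakuro → donenzakur   [apocope]
  donenzakur → donenzakor   [pre-rhotic lowering]
  donenzakor → donenzekor   [vowel merger]
  donenzekor → zonenzekor   [unconditioned shift]
  giving Yosol zonenzekor.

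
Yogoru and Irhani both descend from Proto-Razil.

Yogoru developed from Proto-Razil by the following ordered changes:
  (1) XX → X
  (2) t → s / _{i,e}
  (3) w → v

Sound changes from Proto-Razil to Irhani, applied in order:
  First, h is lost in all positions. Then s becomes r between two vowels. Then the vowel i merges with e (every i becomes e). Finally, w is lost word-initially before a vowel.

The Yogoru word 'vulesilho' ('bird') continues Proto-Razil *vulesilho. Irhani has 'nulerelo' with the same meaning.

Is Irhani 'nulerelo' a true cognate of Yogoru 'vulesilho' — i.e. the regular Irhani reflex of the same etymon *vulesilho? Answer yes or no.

Derive the expected Irhani reflex of *vulesilho:
Irhani: *vulesilho > vulesilo > vulerilo > vulerelo  (by h-loss, rhotacism, vowel merger)
The regular Irhani reflex would be 'vulerelo', but the attested form is 'nulerelo'. The correspondence is irregular, so they are not cognates (the Irhani form has a different source).

no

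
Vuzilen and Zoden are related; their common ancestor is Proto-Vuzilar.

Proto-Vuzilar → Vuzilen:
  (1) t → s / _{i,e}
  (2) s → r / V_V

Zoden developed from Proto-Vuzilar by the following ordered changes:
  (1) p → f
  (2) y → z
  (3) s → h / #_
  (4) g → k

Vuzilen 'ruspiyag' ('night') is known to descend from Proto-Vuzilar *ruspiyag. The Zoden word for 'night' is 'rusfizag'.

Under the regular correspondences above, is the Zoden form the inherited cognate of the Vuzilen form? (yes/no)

no

Derive the expected Zoden reflex of *ruspiyag:
Zoden: *ruspiyag
  ruspiyag → rusfiyag   [unconditioned shift]
  rusfiyag → rusfizag   [unconditioned shift]
  rusfizag (rule 3 does not apply)
  rusfizag → rusfizak   [unconditioned shift]
  giving Zoden rusfizak.
The regular Zoden reflex would be 'rusfizak', but the attested form is 'rusfizag'. The correspondence is irregular, so they are not cognates (the Zoden form has a different source).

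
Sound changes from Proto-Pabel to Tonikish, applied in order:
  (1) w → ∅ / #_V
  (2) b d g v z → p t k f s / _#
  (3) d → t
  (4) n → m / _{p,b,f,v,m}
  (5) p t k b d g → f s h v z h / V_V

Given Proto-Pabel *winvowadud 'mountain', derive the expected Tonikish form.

imvowasut

Tonikish: *winvowadud
  winvowadud → invowadud   [glide loss]
  invowadud → invowadut   [final devoicing]
  invowadut → invowatut   [unconditioned shift]
  invowatut → imvowatut   [nasal place assimilation]
  imvowatut → imvowasut   [intervocalic lenition]
  giving Tonikish imvowasut.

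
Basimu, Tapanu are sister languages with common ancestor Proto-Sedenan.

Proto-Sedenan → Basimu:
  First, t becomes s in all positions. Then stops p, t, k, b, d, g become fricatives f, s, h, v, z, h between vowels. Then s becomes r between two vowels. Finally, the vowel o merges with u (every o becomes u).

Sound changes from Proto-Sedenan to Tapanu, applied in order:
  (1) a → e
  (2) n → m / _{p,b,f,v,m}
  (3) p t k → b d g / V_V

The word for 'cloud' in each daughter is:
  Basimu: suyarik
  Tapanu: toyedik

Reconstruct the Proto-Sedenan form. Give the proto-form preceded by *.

*toyatik

Position 5: Basimu has r, Tapanu has d. Taking the neighbouring segments as reconstructed: Basimu r could go back to *t or *s or *r; Tapanu d could go back to *t or *d — the one source consistent with every daughter is *t.
Position 4: Basimu has a, Tapanu has e. Basimu preserves a here (none of its changes turn any other segment into a), so the proto-segment is *a.
Continuing position by position gives *toyatik; check it forward:
Basimu: start from *toyatik.
  rule 1 (unconditioned shift): toyatik → soyasik
  rule 2: no change — soyasik
  rule 3 (rhotacism): soyasik → soyarik
  rule 4 (vowel merger): soyarik → suyarik
  ⇒ Basimu suyarik
Tapanu: *toyatik
  toyatik → toyetik   [vowel merger]
  toyetik (rule 2 does not apply)
  toyetik → toyedik   [intervocalic voicing]
  giving Tapanu toyedik.
Only *toyatik yields all of Basimu suyarik, Tapanu toyedik.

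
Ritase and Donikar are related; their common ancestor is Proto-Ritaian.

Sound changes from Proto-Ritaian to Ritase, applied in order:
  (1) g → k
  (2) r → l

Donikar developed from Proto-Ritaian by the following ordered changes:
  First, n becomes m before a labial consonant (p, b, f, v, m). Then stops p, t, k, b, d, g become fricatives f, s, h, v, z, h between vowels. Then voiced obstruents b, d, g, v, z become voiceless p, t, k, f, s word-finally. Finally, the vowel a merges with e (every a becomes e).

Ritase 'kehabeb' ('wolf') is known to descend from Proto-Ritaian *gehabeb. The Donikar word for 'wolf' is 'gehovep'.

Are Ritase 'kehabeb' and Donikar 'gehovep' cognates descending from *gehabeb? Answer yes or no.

Derive the expected Donikar reflex of *gehabeb:
Donikar: start from *gehabeb.
  rule 1: no change — gehabeb
  rule 2 (intervocalic lenition): gehabeb → gehaveb
  rule 3 (final devoicing): gehaveb → gehavep
  rule 4 (vowel merger): gehavep → gehevep
  ⇒ Donikar gehevep
The regular Donikar reflex would be 'gehevep', but the attested form is 'gehovep'. The correspondence is irregular, so they are not cognates (the Donikar form has a different source).

no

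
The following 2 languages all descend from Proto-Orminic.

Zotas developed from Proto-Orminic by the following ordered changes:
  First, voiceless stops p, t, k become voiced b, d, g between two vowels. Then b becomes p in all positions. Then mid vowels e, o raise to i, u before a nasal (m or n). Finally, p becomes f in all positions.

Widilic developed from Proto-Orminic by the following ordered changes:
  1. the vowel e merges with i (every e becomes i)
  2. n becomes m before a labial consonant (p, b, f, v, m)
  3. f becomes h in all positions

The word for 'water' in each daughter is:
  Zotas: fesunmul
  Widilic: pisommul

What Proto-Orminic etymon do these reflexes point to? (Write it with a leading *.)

Position 1: Zotas has f, Widilic has p. Widilic preserves p here (none of its changes turn any other segment into p), so the proto-segment is *p.
Position 4: Zotas has u, Widilic has o. Widilic preserves o here (none of its changes turn any other segment into o), so the proto-segment is *o.
This points to *pesonmul. Verify forward in each daughter:
Zotas: start from *pesonmul.
  rule 1: no change — pesonmul
  rule 2: no change — pesonmul
  rule 3 (pre-nasal raising): pesonmul → pesunmul
  rule 4 (unconditioned shift): pesunmul → fesunmul
  ⇒ Zotas fesunmul
Widilic: start from *pesonmul.
  rule 1 (vowel merger): pesonmul → pisonmul
  rule 2 (nasal place assimilation): pisonmul → pisommul
  rule 3: no change — pisommul
  ⇒ Widilic pisommul
Only *pesonmul yields all of Zotas fesunmul, Widilic pisommul.

*pesonmul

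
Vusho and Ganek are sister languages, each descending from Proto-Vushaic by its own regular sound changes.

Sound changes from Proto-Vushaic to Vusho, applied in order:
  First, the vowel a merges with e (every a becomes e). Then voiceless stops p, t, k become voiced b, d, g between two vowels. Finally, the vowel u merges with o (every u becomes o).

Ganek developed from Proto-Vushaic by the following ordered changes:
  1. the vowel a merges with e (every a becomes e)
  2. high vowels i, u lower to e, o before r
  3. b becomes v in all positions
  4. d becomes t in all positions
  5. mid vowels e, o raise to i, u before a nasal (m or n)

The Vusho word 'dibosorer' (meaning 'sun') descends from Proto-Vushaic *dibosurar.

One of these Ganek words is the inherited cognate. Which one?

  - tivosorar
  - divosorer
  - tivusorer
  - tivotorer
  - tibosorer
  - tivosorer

Ganek: *dibosurar > dibosurer > dibosorer > divosorer > tivosorer  (by vowel merger, pre-rhotic lowering, unconditioned shift, unconditioned shift)

tivosorer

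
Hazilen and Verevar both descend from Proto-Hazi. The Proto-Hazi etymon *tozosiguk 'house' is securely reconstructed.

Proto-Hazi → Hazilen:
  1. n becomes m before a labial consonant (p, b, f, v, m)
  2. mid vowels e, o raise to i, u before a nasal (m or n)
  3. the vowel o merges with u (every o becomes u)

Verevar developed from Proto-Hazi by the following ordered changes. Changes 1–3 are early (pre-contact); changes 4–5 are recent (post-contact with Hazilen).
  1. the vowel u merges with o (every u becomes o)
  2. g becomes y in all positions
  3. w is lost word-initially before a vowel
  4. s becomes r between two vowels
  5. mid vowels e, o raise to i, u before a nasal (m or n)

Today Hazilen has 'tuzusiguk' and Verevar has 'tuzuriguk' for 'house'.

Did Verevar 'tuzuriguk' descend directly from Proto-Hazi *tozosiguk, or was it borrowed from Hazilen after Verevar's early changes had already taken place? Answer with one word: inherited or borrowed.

borrowed

If inherited, *tozosiguk would pass through all of Verevar's changes:
Verevar: *tozosiguk
  tozosiguk → tozosigok   [vowel merger]
  tozosigok → tozosiyok   [unconditioned shift]
  tozosiyok (rule 3 does not apply)
  tozosiyok → tozoriyok   [rhotacism]
  tozoriyok (rule 5 does not apply)
  giving Verevar tozoriyok.
If borrowed from Hazilen 'tuzusiguk' after the early changes, it would undergo only the recent ones:
  rule 4 (rhotacism): tuzusiguk → tuzuriguk
  rule 5 (pre-nasal raising): no change (tuzuriguk)
  ⇒ as a loan: tuzuriguk
Verevar 'tuzuriguk' matches the loan outcome 'tuzuriguk', not the inherited 'tozoriyok' — it skipped the early Verevar changes, so it was borrowed from Hazilen.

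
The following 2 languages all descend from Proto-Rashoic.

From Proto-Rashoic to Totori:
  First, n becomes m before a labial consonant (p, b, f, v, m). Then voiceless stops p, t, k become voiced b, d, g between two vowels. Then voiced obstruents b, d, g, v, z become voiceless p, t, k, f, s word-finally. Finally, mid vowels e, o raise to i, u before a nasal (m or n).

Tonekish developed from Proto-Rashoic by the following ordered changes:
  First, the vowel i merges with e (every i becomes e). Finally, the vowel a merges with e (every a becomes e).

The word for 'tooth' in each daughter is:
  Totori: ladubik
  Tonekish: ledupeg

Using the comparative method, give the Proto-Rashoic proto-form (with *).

*ladupig

Position 6: Totori has i, Tonekish has e. Taking the neighbouring segments as reconstructed: Totori i can only go back to *i; Tonekish e could go back to *a or *e or *i — the one source consistent with every daughter is *i.
Position 5: Totori has b, Tonekish has p. Tonekish preserves p here (none of its changes turn any other segment into p), so the proto-segment is *p.
Position 7: Totori has k, Tonekish has g. Tonekish preserves g here (none of its changes turn any other segment into g), so the proto-segment is *g.
This points to *ladupig. Verify forward in each daughter:
Totori: *ladupig > ladubig > ladubik  (by intervocalic voicing, final devoicing)
Tonekish: *ladupig > ladupeg > ledupeg  (by vowel merger, vowel merger)
Only *ladupig yields all of Totori ladubik, Tonekish ledupeg.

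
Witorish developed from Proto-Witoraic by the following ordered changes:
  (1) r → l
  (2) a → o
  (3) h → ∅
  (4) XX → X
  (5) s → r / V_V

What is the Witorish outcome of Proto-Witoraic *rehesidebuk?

leridebuk

Witorish: *rehesidebuk
  rehesidebuk → lehesidebuk   [unconditioned shift]
  lehesidebuk (rule 2 does not apply)
  lehesidebuk → leesidebuk   [h-loss]
  leesidebuk → lesidebuk   [degemination]
  lesidebuk → leridebuk   [rhotacism]
  giving Witorish leridebuk.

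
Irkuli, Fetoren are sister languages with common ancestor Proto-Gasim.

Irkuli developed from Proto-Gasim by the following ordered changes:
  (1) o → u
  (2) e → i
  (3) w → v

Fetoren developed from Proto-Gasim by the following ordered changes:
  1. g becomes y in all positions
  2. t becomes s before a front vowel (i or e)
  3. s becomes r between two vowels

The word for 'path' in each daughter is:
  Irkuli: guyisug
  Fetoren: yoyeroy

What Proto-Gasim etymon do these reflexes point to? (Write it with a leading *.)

*goyesog

Position 2: Irkuli has u, Fetoren has o. Fetoren preserves o here (none of its changes turn any other segment into o), so the proto-segment is *o.
Position 7: Irkuli has g, Fetoren has y. Irkuli preserves g here (none of its changes turn any other segment into g), so the proto-segment is *g.
Continuing position by position gives *goyesog; check it forward:
Irkuli: start from *goyesog.
  rule 1 (vowel merger): goyesog → guyesug
  rule 2 (vowel merger): guyesug → guyisug
  rule 3: no change — guyisug
  ⇒ Irkuli guyisug
Fetoren: *goyesog > yoyesoy > yoyeroy  (by unconditioned shift, rhotacism)
*goyesog is the unique common source.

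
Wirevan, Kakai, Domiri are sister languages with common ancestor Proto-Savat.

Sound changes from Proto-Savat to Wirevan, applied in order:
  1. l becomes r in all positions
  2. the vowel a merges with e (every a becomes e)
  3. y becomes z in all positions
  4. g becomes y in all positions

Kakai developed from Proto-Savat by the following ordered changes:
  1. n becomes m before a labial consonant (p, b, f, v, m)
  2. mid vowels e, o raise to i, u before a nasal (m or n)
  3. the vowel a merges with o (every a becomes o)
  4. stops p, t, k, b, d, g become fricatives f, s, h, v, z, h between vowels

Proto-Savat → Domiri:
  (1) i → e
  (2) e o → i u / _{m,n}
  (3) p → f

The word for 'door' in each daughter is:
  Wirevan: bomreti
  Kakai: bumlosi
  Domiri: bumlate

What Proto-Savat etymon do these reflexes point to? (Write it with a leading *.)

Position 7: Wirevan has i, Kakai has i, Domiri has e. Wirevan preserves i here (none of its changes turn any other segment into i), so the proto-segment is *i.
Position 2: Wirevan has o, Kakai has u, Domiri has u. Wirevan preserves o here (none of its changes turn any other segment into o), so the proto-segment is *o.
Position 5: Wirevan has e, Kakai has o, Domiri has a. Domiri preserves a here (none of its changes turn any other segment into a), so the proto-segment is *a.
Verify the candidate proto-form against each daughter:
Wirevan: *bomlati
  bomlati → bomrati   [unconditioned shift]
  bomrati → bomreti   [vowel merger]
  bomreti (rule 3 does not apply)
  bomreti (rule 4 does not apply)
  giving Wirevan bomreti.
Kakai: *bomlati
  bomlati (rule 1 does not apply)
  bomlati → bumlati   [pre-nasal raising]
  bumlati → bumloti   [vowel merger]
  bumloti → bumlosi   [intervocalic lenition]
  giving Kakai bumlosi.
Domiri: *bomlati > bomlate > bumlate  (by vowel merger, pre-nasal raising)
No other proto-form is consistent with every reflex, so the reconstruction is *bomlati.

*bomlati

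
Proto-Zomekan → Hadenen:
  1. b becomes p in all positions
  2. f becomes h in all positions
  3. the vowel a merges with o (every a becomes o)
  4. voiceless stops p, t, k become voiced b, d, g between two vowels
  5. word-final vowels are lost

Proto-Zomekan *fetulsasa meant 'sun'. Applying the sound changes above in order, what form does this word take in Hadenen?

hedulsos

Hadenen: start from *fetulsasa.
  rule 1: no change — fetulsasa
  rule 2 (unconditioned shift): fetulsasa → hetulsasa
  rule 3 (vowel merger): hetulsasa → hetulsoso
  rule 4 (intervocalic voicing): hetulsoso → hedulsoso
  rule 5 (apocope): hedulsoso → hedulsos
  ⇒ Hadenen hedulsos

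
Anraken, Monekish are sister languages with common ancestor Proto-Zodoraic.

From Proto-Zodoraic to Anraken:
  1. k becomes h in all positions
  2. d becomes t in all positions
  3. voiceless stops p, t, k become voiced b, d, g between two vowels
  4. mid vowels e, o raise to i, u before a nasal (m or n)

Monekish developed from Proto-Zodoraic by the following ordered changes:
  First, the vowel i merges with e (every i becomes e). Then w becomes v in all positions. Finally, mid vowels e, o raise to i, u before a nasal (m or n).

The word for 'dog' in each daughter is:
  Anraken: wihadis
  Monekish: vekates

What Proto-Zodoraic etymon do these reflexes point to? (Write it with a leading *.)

*wikatis

Position 2: Anraken has i, Monekish has e. Taking the neighbouring segments as reconstructed: Anraken i can only go back to *i; Monekish e could go back to *e or *i — the one source consistent with every daughter is *i.
Position 5: Anraken has d, Monekish has t. Monekish preserves t here (none of its changes turn any other segment into t), so the proto-segment is *t.
Verify the candidate proto-form against each daughter:
Anraken: *wikatis
  wikatis → wihatis   [unconditioned shift]
  wihatis (rule 2 does not apply)
  wihatis → wihadis   [intervocalic voicing]
  wihadis (rule 4 does not apply)
  giving Anraken wihadis.
Monekish: *wikatis
  wikatis → wekates   [vowel merger]
  wekates → vekates   [unconditioned shift]
  vekates (rule 3 does not apply)
  giving Monekish vekates.
No other proto-form is consistent with every reflex, so the reconstruction is *wikatis.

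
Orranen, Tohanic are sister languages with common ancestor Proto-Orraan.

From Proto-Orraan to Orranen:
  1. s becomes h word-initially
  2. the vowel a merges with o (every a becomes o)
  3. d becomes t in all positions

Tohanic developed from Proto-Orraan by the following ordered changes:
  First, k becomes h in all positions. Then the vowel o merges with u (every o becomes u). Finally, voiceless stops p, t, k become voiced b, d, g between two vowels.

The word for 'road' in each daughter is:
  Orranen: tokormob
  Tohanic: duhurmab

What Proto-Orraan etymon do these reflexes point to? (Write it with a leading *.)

*dokormab

Position 3: Orranen has k, Tohanic has h. Orranen preserves k here (none of its changes turn any other segment into k), so the proto-segment is *k.
Position 2: Orranen has o, Tohanic has u. Taking the neighbouring segments as reconstructed: Orranen o could go back to *a or *o; Tohanic u could go back to *o or *u — the one source consistent with every daughter is *o.
This points to *dokormab. Verify forward in each daughter:
Orranen: *dokormab
  dokormab (rule 1 does not apply)
  dokormab → dokormob   [vowel merger]
  dokormob → tokormob   [unconditioned shift]
  giving Orranen tokormob.
Tohanic: *dokormab > dohormab > duhurmab  (by unconditioned shift, vowel merger)
Only *dokormab yields all of Orranen tokormob, Tohanic duhurmab.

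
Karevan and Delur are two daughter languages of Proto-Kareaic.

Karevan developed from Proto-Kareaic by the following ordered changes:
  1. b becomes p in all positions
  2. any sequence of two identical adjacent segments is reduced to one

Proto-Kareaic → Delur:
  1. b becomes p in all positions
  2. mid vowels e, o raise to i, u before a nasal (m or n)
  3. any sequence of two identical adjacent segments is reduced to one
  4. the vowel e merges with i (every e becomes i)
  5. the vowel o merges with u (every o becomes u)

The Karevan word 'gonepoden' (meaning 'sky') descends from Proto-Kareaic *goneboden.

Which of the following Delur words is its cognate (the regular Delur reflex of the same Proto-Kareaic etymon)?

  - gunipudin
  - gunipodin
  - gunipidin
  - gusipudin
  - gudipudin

Delur: start from *goneboden.
  rule 1 (unconditioned shift): goneboden → gonepoden
  rule 2 (pre-nasal raising): gonepoden → gunepodin
  rule 3: no change — gunepodin
  rule 4 (vowel merger): gunepodin → gunipodin
  rule 5 (vowel merger): gunipodin → gunipudin
  ⇒ Delur gunipudin
Among the options, 'gunipudin' alone shows every Delur change applied in order.

gunipudin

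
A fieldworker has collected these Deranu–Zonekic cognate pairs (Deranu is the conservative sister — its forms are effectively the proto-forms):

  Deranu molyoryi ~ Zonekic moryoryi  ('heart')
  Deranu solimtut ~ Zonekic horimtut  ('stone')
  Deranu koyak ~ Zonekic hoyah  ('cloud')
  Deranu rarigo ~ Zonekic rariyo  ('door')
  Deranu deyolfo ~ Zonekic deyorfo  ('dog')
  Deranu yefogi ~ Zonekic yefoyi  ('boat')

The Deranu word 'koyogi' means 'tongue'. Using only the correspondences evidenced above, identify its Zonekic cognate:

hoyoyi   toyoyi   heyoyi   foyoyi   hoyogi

koyak ~ hoyah — Deranu k corresponds to Zonekic h word-initially before a back vowel.
yefogi ~ yefoyi — Deranu g corresponds to Zonekic y between vowels (before a front vowel).
Applying these to Deranu 'koyogi':
  koyogi → hoyogi   (k→h word-initially before a back vowel)
  hoyogi → hoyoyi   (g→y between vowels (before a front vowel))
So the Zonekic cognate is 'hoyoyi'.

hoyoyi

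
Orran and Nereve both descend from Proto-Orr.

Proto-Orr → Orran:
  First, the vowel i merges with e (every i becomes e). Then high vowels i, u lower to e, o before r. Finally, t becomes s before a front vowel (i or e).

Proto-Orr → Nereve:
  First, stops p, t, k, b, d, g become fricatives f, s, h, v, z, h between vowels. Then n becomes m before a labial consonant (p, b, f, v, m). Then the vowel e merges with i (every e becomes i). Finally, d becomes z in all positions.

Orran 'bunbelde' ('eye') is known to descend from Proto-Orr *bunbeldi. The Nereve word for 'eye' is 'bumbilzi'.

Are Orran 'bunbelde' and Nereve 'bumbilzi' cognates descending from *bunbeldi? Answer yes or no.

yes

Derive the expected Nereve reflex of *bunbeldi:
Nereve: *bunbeldi
  bunbeldi (rule 1 does not apply)
  bunbeldi → bumbeldi   [nasal place assimilation]
  bumbeldi → bumbildi   [vowel merger]
  bumbildi → bumbilzi   [unconditioned shift]
  giving Nereve bumbilzi.
Nereve 'bumbilzi' matches the regular reflex exactly, so the pair is cognate.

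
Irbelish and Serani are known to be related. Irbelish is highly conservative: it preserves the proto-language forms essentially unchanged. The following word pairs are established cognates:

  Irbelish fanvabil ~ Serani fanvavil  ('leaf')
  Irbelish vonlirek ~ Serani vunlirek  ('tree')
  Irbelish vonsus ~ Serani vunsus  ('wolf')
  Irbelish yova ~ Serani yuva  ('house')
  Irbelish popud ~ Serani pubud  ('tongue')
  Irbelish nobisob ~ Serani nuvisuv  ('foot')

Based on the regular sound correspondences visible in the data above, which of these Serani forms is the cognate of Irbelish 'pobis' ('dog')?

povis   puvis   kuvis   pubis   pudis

puvis

nobisob ~ nuvisuv — Irbelish o corresponds to Serani u after a consonant, before a labial obstruent.
fanvabil ~ fanvavil, nobisob ~ nuvisuv — Irbelish b corresponds to Serani v between vowels (before a front vowel).
Applying these to Irbelish 'pobis':
  pobis → pubis   (o→u after a consonant, before a labial obstruent)
  pubis → puvis   (b→v between vowels (before a front vowel))
So the Serani cognate is 'puvis'.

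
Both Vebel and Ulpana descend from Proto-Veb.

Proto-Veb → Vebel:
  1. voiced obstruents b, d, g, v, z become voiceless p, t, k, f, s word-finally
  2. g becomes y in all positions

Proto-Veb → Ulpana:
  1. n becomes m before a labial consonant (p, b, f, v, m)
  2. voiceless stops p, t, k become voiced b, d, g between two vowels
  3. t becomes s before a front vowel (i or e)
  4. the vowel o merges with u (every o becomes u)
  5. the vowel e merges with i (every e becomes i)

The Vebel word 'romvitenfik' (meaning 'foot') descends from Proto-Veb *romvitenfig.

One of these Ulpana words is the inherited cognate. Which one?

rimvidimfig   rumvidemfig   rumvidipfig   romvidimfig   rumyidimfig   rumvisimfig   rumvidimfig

Ulpana: *romvitenfig > romvitemfig > romvidemfig > rumvidemfig > rumvidimfig  (by nasal place assimilation, intervocalic voicing, vowel merger, vowel merger)

rumvidimfig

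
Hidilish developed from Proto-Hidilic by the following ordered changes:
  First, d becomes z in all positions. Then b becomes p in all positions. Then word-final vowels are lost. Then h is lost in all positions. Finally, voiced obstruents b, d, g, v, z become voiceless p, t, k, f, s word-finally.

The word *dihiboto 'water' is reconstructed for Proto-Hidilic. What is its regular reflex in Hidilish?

Hidilish: *dihiboto > zihiboto > zihipoto > zihipot > ziipot  (by unconditioned shift, unconditioned shift, apocope, h-loss)

ziipot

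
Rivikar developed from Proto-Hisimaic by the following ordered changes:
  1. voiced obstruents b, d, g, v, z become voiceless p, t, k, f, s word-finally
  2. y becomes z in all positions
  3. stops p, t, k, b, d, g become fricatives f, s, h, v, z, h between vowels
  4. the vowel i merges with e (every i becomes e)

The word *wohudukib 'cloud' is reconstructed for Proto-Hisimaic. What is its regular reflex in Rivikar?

wohuzuhep

Rivikar: start from *wohudukib.
  rule 1 (final devoicing): wohudukib → wohudukip
  rule 2: no change — wohudukip
  rule 3 (intervocalic lenition): wohudukip → wohuzuhip
  rule 4 (vowel merger): wohuzuhip → wohuzuhep
  ⇒ Rivikar wohuzuhep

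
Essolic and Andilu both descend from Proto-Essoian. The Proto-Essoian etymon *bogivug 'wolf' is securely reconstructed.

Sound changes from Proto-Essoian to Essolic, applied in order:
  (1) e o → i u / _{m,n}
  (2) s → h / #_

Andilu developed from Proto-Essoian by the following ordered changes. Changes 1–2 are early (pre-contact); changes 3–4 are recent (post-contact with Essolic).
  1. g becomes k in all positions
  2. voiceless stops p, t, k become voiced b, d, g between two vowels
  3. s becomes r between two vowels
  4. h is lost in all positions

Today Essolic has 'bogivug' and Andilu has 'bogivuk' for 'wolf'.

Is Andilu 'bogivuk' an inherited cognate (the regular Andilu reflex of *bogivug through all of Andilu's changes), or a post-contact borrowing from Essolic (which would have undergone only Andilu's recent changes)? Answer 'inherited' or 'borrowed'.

If inherited, *bogivug would pass through all of Andilu's changes:
Andilu: *bogivug
  bogivug → bokivuk   [unconditioned shift]
  bokivuk → bogivuk   [intervocalic voicing]
  bogivuk (rule 3 does not apply)
  bogivuk (rule 4 does not apply)
  giving Andilu bogivuk.
If borrowed from Essolic 'bogivug' after the early changes, it would undergo only the recent ones:
  rule 3 (rhotacism): no change (bogivug)
  rule 4 (h-loss): no change (bogivug)
  ⇒ as a loan: bogivug
Andilu 'bogivuk' matches the inherited outcome exactly, so it is an inherited cognate, not a loan.

inherited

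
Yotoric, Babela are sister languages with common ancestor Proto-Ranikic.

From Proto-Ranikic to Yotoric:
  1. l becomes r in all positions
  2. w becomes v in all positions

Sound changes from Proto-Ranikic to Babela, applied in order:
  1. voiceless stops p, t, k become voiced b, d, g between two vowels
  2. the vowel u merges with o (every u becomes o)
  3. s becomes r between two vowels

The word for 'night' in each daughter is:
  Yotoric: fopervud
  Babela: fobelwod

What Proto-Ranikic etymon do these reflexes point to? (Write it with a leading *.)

Position 7: Yotoric has u, Babela has o. Yotoric preserves u here (none of its changes turn any other segment into u), so the proto-segment is *u.
Position 6: Yotoric has v, Babela has w. Babela preserves w here (none of its changes turn any other segment into w), so the proto-segment is *w.
Continuing position by position gives *fopelwud; check it forward:
Yotoric: start from *fopelwud.
  rule 1 (unconditioned shift): fopelwud → foperwud
  rule 2 (unconditioned shift): foperwud → fopervud
  ⇒ Yotoric fopervud
Babela: *fopelwud > fobelwud > fobelwod  (by intervocalic voicing, vowel merger)
No other proto-form is consistent with every reflex, so the reconstruction is *fopelwud.

*fopelwud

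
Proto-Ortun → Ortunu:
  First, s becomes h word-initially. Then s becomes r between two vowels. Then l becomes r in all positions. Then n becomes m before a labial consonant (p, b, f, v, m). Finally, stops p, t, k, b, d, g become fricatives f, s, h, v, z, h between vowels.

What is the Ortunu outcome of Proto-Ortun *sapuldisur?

hafurdirur

Ortunu: start from *sapuldisur.
  rule 1 (debuccalisation): sapuldisur → hapuldisur
  rule 2 (rhotacism): hapuldisur → hapuldirur
  rule 3 (unconditioned shift): hapuldirur → hapurdirur
  rule 4: no change — hapurdirur
  rule 5 (intervocalic lenition): hapurdirur → hafurdirur
  ⇒ Ortunu hafurdirur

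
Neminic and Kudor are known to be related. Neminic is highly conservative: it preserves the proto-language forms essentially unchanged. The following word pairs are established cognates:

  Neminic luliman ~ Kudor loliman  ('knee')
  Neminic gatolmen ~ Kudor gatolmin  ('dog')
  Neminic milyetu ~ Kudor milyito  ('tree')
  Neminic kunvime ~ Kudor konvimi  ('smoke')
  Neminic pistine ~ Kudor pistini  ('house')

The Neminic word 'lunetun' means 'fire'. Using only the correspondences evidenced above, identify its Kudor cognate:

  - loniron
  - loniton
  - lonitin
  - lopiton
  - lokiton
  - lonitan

kunvime ~ konvimi — Neminic u corresponds to Kudor o after a consonant, before a nasal.
milyetu ~ milyito — Neminic e corresponds to Kudor i after a consonant, before a consonant other than r, m, n, p, b, f, v.
Applying these to Neminic 'lunetun':
  lunetun → lonetun   (u→o after a consonant, before a nasal)
  lonetun → lonitun   (e→i after a consonant, before a consonant other than r, m, n, p, b, f, v)
  lonitun → loniton   (u→o after a consonant, before a nasal)
So the Kudor cognate is 'loniton'.

loniton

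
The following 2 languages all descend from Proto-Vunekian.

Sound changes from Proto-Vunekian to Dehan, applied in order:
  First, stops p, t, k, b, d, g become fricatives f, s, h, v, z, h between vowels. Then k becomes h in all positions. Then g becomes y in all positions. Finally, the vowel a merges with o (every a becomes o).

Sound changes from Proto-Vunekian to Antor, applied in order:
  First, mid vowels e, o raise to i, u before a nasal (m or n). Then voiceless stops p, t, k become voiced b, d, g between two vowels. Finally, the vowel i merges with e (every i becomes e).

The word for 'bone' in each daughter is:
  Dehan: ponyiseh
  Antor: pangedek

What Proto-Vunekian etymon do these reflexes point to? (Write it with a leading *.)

*pangitek

Position 2: Dehan has o, Antor has a. Antor preserves a here (none of its changes turn any other segment into a), so the proto-segment is *a.
Position 4: Dehan has y, Antor has g. Taking the neighbouring segments as reconstructed: Dehan y could go back to *g or *y; Antor g can only go back to *g — the one source consistent with every daughter is *g.
Position 8: Dehan has h, Antor has k. Antor preserves k here (none of its changes turn any other segment into k), so the proto-segment is *k.
Continuing position by position gives *pangitek; check it forward:
Dehan: start from *pangitek.
  rule 1 (intervocalic lenition): pangitek → pangisek
  rule 2 (unconditioned shift): pangisek → pangiseh
  rule 3 (unconditioned shift): pangiseh → panyiseh
  rule 4 (vowel merger): panyiseh → ponyiseh
  ⇒ Dehan ponyiseh
Antor: start from *pangitek.
  rule 1: no change — pangitek
  rule 2 (intervocalic voicing): pangitek → pangidek
  rule 3 (vowel merger): pangidek → pangedek
  ⇒ Antor pangedek
*pangitek is the unique common source.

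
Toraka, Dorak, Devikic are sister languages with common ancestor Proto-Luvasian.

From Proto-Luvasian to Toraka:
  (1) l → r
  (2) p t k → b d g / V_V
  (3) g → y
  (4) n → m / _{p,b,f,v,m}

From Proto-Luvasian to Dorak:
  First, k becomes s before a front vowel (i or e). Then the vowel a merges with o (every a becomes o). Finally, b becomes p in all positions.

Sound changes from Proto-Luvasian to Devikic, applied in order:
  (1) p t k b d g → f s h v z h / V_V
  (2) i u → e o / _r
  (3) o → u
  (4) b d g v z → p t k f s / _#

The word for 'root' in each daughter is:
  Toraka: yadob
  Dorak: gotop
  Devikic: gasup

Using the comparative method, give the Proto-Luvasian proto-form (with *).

Position 4: Toraka has o, Dorak has o, Devikic has u. Toraka preserves o here (none of its changes turn any other segment into o), so the proto-segment is *o.
Position 5: Toraka has b, Dorak has p, Devikic has p. Taking the neighbouring segments as reconstructed: Toraka b can only go back to *b; Dorak p could go back to *p or *b; Devikic p could go back to *p or *b — the one source consistent with every daughter is *b.
Position 2: Toraka has a, Dorak has o, Devikic has a. Toraka preserves a here (none of its changes turn any other segment into a), so the proto-segment is *a.
Verify the candidate proto-form against each daughter:
Toraka: start from *gatob.
  rule 1: no change — gatob
  rule 2 (intervocalic voicing): gatob → gadob
  rule 3 (unconditioned shift): gadob → yadob
  rule 4: no change — yadob
  ⇒ Toraka yadob
Dorak: start from *gatob.
  rule 1: no change — gatob
  rule 2 (vowel merger): gatob → gotob
  rule 3 (unconditioned shift): gotob → gotop
  ⇒ Dorak gotop
Devikic: *gatob
  gatob → gasob   [intervocalic lenition]
  gasob (rule 2 does not apply)
  gasob → gasub   [vowel merger]
  gasub → gasup   [final devoicing]
  giving Devikic gasup.
Only *gatob yields all of Toraka yadob, Dorak gotop, Devikic gasup.

*gatob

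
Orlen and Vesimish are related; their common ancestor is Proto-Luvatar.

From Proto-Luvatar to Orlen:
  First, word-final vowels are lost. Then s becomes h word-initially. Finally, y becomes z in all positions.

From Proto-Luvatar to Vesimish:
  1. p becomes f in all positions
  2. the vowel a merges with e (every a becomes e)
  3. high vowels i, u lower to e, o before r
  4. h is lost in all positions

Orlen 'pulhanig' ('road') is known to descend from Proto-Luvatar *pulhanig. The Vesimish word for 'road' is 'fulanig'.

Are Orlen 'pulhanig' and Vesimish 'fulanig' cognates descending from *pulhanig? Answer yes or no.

no

Derive the expected Vesimish reflex of *pulhanig:
Vesimish: start from *pulhanig.
  rule 1 (unconditioned shift): pulhanig → fulhanig
  rule 2 (vowel merger): fulhanig → fulhenig
  rule 3: no change — fulhenig
  rule 4 (h-loss): fulhenig → fulenig
  ⇒ Vesimish fulenig
The regular Vesimish reflex would be 'fulenig', but the attested form is 'fulanig'. The correspondence is irregular, so they are not cognates (the Vesimish form has a different source).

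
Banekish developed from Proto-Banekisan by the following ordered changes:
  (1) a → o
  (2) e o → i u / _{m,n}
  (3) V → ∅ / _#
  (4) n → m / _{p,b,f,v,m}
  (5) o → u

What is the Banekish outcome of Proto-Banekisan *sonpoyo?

Banekish: start from *sonpoyo.
  rule 1: no change — sonpoyo
  rule 2 (pre-nasal raising): sonpoyo → sunpoyo
  rule 3 (apocope): sunpoyo → sunpoy
  rule 4 (nasal place assimilation): sunpoy → sumpoy
  rule 5 (vowel merger): sumpoy → sumpuy
  ⇒ Banekish sumpuy

sumpuy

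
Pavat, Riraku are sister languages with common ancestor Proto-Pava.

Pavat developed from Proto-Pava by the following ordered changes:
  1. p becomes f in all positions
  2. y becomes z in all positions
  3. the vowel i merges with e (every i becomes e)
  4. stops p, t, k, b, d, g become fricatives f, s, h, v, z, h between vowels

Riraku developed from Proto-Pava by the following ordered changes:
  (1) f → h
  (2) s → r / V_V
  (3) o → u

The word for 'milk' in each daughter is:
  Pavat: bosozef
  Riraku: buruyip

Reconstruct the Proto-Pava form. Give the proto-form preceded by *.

Position 6: Pavat has e, Riraku has i. Riraku preserves i here (none of its changes turn any other segment into i), so the proto-segment is *i.
Position 5: Pavat has z, Riraku has y. Riraku preserves y here (none of its changes turn any other segment into y), so the proto-segment is *y.
This points to *bosoyip. Verify forward in each daughter:
Pavat: start from *bosoyip.
  rule 1 (unconditioned shift): bosoyip → bosoyif
  rule 2 (unconditioned shift): bosoyif → bosozif
  rule 3 (vowel merger): bosozif → bosozef
  rule 4: no change — bosozef
  ⇒ Pavat bosozef
Riraku: *bosoyip > boroyip > buruyip  (by rhotacism, vowel merger)
*bosoyip is the unique common source.

*bosoyip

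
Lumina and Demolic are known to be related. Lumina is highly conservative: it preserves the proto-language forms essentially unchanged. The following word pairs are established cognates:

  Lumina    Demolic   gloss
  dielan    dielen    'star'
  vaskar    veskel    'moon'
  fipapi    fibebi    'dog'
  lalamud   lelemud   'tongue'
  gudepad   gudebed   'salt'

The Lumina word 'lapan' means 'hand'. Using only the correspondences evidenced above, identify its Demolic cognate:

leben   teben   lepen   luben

leben

fipapi ~ fibebi — Lumina a corresponds to Demolic e after a consonant, before a labial obstruent.
fipapi ~ fibebi, gudepad ~ gudebed — Lumina p corresponds to Demolic b between vowels (before a back vowel).
dielan ~ dielen — Lumina a corresponds to Demolic e after a consonant, before a nasal.
Applying these to Lumina 'lapan':
  lapan → lepan   (a→e after a consonant, before a labial obstruent)
  lepan → leban   (p→b between vowels (before a back vowel))
  leban → leben   (a→e after a consonant, before a nasal)
So the Demolic cognate is 'leben'.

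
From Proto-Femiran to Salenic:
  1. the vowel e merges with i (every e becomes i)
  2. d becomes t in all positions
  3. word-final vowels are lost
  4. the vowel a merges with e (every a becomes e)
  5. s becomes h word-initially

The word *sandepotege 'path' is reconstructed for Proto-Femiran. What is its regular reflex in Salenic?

hentipotig

Salenic: *sandepotege > sandipotigi > santipotigi > santipotig > sentipotig > hentipotig  (by vowel merger, unconditioned shift, apocope, vowel merger, debuccalisation)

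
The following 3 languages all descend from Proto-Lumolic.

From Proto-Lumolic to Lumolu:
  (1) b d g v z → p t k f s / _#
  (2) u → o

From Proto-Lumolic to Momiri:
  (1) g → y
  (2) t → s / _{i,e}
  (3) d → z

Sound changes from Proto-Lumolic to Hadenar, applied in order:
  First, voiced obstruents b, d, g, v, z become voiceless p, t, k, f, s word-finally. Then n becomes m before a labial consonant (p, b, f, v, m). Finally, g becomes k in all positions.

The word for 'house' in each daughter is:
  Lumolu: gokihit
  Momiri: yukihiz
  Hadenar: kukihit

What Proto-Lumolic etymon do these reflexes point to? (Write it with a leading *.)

*gukihid

Position 7: Lumolu has t, Momiri has z, Hadenar has t. Taking the neighbouring segments as reconstructed: Lumolu t could go back to *t or *d; Momiri z could go back to *d or *z; Hadenar t could go back to *t or *d — the one source consistent with every daughter is *d.
Position 2: Lumolu has o, Momiri has u, Hadenar has u. Momiri preserves u here (none of its changes turn any other segment into u), so the proto-segment is *u.
Position 1: Lumolu has g, Momiri has y, Hadenar has k. Lumolu preserves g here (none of its changes turn any other segment into g), so the proto-segment is *g.
The remaining positions agree across the daughters. Check the candidate against every language:
Lumolu: *gukihid
  gukihid → gukihit   [final devoicing]
  gukihit → gokihit   [vowel merger]
  giving Lumolu gokihit.
Momiri: *gukihid
  gukihid → yukihid   [unconditioned shift]
  yukihid (rule 2 does not apply)
  yukihid → yukihiz   [unconditioned shift]
  giving Momiri yukihiz.
Hadenar: start from *gukihid.
  rule 1 (final devoicing): gukihid → gukihit
  rule 2: no change — gukihit
  rule 3 (unconditioned shift): gukihit → kukihit
  ⇒ Hadenar kukihit
Only *gukihid yields all of Lumolu gokihit, Momiri yukihiz, Hadenar kukihit.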